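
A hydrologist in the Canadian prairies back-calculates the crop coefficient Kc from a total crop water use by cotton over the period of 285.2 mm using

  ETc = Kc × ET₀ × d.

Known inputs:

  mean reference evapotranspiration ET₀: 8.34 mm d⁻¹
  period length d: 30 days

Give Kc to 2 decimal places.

1.14

ETc = Kc × ET₀ × d  ⇒  Kc = ETc / (ET₀ × d)
Kc = 285.2 / (8.34 × 30) = 285.2 / 250.20 = 1.1399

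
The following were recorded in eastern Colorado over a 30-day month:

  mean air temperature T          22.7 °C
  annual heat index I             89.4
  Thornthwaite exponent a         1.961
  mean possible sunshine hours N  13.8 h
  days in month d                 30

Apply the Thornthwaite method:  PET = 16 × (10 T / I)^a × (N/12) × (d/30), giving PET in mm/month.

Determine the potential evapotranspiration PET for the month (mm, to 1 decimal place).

10T/I = 10 × 22.7 / 89.4 = 2.5391
(10T/I)^a = 2.5391^1.961 = 6.2169
Uncorrected PET = 16 × 6.2169 = 99.470 mm
Correction = (N/12)(d/30) = (13.8/12)(30/30) = 1.1500
PET = 99.470 × 1.1500 = 114.391 mm/month

114.4 mm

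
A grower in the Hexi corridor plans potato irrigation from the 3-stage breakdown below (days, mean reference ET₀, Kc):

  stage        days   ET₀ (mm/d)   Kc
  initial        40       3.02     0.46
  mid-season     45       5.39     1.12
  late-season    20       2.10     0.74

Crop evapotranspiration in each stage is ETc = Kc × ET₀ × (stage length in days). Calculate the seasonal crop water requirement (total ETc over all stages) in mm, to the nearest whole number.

initial: 0.46 × 3.02 × 40 = 55.57 mm
mid-season: 1.12 × 5.39 × 45 = 271.66 mm
late-season: 0.74 × 2.10 × 20 = 31.08 mm
Seasonal total = 358.31 mm

358 mm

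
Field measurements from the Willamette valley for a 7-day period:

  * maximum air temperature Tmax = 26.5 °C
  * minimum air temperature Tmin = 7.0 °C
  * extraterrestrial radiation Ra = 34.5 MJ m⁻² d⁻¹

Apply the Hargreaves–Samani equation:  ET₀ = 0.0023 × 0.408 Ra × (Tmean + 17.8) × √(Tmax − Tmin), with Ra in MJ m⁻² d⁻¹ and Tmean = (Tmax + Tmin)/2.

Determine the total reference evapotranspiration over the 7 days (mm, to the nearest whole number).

35 mm

Tmean = (26.5 + 7.0)/2 = 16.75 °C
0.408 Ra = 0.408 × 34.5 = 14.0760 mm/d equivalent
ET₀ = 0.0023 × 14.0760 × (16.75 + 17.8) × √19.5 = 0.0023 × 14.0760 × 34.55 × 4.4159 = 4.9394 mm/d
Over 7 days: 4.9394 × 7 = 34.576 mm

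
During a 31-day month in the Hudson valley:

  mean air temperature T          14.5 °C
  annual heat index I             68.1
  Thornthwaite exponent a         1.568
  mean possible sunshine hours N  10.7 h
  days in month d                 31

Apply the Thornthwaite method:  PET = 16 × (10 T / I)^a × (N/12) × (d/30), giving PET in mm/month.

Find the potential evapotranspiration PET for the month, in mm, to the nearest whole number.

10T/I = 10 × 14.5 / 68.1 = 2.1292
(10T/I)^a = 2.1292^1.568 = 3.2707
Uncorrected PET = 16 × 3.2707 = 52.331 mm
Correction = (N/12)(d/30) = (10.7/12)(31/30) = 0.9214
PET = 52.331 × 0.9214 = 48.218 mm/month

48 mm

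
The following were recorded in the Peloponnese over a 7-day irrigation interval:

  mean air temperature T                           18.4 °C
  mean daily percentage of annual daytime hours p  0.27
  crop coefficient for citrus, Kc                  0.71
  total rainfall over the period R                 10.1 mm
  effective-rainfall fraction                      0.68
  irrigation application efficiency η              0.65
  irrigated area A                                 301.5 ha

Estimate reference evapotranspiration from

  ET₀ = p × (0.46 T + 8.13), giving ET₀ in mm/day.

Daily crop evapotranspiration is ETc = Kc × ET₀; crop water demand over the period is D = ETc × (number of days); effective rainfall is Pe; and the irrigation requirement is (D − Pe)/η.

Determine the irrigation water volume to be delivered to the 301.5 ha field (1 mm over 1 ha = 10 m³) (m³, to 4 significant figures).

71430 m³

ET₀ = 0.27 × (0.46 × 18.4 + 8.13) = 0.27 × 16.594 = 4.4804 mm/d
ETc = Kc × ET₀ = 0.71 × 4.4804 = 3.1811 mm/d
Crop demand D = ETc × 7 d = 3.1811 × 7 = 22.268 mm
Pe = 0.68 × 10.1 = 6.868 mm
D − Pe = 22.268 − 6.868 = 15.400 mm
Gross irrigation = 15.400 / 0.65 = 23.692 mm
Volume = 23.692 mm × 301.5 ha × 10 = 71431.4 m³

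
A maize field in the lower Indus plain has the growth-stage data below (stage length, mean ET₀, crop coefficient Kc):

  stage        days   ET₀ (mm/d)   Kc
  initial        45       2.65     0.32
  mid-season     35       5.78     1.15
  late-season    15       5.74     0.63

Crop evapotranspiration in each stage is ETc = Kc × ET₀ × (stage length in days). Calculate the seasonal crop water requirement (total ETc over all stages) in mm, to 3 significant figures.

initial: 0.32 × 2.65 × 45 = 38.16 mm
mid-season: 1.15 × 5.78 × 35 = 232.65 mm
late-season: 0.63 × 5.74 × 15 = 54.24 mm
Seasonal total = 325.05 mm

325 mm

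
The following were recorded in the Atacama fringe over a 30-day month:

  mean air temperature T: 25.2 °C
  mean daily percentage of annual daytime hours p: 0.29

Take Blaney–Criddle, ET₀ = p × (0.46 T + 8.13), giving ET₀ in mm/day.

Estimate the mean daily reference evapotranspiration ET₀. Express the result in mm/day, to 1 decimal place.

5.7 mm/day

ET₀ = 0.29 × (0.46 × 25.2 + 8.13) = 0.29 × 19.722 = 5.7194 mm/d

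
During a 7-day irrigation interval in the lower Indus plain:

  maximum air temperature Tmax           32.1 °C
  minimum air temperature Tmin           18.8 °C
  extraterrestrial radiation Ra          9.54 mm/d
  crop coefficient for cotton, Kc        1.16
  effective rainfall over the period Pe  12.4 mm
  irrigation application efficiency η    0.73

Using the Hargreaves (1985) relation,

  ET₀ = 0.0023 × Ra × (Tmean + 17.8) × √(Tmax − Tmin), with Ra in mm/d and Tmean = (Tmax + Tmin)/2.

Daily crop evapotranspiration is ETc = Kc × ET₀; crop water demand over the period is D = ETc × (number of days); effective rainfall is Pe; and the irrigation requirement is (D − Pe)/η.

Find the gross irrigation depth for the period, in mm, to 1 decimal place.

Tmean = (32.1 + 18.8)/2 = 25.45 °C
ET₀ = 0.0023 × 9.54 × (25.45 + 17.8) × √13.3 = 0.0023 × 9.54 × 43.25 × 3.6469 = 3.4609 mm/d
ETc = Kc × ET₀ = 1.16 × 3.4609 = 4.0146 mm/d
Crop demand D = ETc × 7 d = 4.0146 × 7 = 28.102 mm
D − Pe = 28.102 − 12.4 = 15.702 mm
Gross irrigation = 15.702 / 0.73 = 21.510 mm

21.5 mm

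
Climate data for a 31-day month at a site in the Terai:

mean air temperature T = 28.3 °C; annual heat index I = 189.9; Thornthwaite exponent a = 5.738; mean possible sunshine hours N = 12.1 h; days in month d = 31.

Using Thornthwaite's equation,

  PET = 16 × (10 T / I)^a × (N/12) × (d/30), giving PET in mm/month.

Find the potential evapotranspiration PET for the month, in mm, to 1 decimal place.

164.5 mm

10T/I = 10 × 28.3 / 189.9 = 1.4903
(10T/I)^a = 1.4903^5.738 = 9.8683
Uncorrected PET = 16 × 9.8683 = 157.893 mm
Correction = (N/12)(d/30) = (12.1/12)(31/30) = 1.0419
PET = 157.893 × 1.0419 = 164.509 mm/month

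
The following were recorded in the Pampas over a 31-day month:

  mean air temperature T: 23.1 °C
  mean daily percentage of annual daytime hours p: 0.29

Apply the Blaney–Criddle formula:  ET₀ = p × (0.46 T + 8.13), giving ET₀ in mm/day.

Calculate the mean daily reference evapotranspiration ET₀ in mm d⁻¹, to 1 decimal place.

5.4 mm d⁻¹

ET₀ = 0.29 × (0.46 × 23.1 + 8.13) = 0.29 × 18.756 = 5.4392 mm/d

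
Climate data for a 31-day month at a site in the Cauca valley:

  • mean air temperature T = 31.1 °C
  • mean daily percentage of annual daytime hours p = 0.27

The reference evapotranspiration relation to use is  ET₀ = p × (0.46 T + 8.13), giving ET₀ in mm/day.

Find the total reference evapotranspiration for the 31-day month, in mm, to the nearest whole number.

ET₀ = 0.27 × (0.46 × 31.1 + 8.13) = 0.27 × 22.436 = 6.0577 mm/d
Monthly total = 6.0577 × 31 = 187.789 mm

188 mm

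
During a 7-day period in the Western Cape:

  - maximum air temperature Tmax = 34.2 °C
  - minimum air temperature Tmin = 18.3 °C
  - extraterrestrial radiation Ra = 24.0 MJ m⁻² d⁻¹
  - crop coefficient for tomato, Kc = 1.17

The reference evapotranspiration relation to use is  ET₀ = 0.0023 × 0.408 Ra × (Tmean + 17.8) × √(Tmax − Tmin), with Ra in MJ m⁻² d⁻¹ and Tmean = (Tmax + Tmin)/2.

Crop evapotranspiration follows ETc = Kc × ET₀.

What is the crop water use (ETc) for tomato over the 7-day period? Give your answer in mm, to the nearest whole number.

Tmean = (34.2 + 18.3)/2 = 26.25 °C
0.408 Ra = 0.408 × 24.0 = 9.7920 mm/d equivalent
ET₀ = 0.0023 × 9.7920 × (26.25 + 17.8) × √15.9 = 0.0023 × 9.7920 × 44.05 × 3.9875 = 3.9559 mm/d
ETc = Kc × ET₀ = 1.17 × 3.9559 = 4.6284 mm/d
Over 7 days: 4.6284 × 7 = 32.399 mm

32 mm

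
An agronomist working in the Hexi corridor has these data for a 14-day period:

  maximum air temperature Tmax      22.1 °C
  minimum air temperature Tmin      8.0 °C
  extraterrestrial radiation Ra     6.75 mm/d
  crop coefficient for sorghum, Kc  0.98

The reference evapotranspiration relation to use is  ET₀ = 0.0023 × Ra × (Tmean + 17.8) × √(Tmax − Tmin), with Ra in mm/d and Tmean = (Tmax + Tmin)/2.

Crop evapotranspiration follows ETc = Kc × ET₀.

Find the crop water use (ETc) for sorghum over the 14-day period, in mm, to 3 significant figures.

26.3 mm

Tmean = (22.1 + 8.0)/2 = 15.05 °C
ET₀ = 0.0023 × 6.75 × (15.05 + 17.8) × √14.1 = 0.0023 × 6.75 × 32.85 × 3.7550 = 1.9150 mm/d
ETc = Kc × ET₀ = 0.98 × 1.9150 = 1.8767 mm/d
Over 14 days: 1.8767 × 14 = 26.274 mm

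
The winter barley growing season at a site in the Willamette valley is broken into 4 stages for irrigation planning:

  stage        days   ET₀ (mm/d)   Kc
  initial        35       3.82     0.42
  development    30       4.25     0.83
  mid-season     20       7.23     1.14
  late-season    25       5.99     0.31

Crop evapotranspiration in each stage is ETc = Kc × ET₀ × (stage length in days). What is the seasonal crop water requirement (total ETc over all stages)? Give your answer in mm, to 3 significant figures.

initial: 0.42 × 3.82 × 35 = 56.15 mm
development: 0.83 × 4.25 × 30 = 105.83 mm
mid-season: 1.14 × 7.23 × 20 = 164.84 mm
late-season: 0.31 × 5.99 × 25 = 46.42 mm
Seasonal total = 373.24 mm

373 mm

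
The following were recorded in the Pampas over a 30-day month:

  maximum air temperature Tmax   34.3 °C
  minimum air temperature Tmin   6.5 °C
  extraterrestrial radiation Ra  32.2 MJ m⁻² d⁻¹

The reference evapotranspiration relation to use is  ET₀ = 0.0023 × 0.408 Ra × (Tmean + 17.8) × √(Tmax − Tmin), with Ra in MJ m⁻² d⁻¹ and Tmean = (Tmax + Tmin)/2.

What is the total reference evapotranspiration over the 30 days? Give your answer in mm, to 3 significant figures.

Tmean = (34.3 + 6.5)/2 = 20.40 °C
0.408 Ra = 0.408 × 32.2 = 13.1376 mm/d equivalent
ET₀ = 0.0023 × 13.1376 × (20.40 + 17.8) × √27.8 = 0.0023 × 13.1376 × 38.20 × 5.2726 = 6.0860 mm/d
Over 30 days: 6.0860 × 30 = 182.580 mm

183 mm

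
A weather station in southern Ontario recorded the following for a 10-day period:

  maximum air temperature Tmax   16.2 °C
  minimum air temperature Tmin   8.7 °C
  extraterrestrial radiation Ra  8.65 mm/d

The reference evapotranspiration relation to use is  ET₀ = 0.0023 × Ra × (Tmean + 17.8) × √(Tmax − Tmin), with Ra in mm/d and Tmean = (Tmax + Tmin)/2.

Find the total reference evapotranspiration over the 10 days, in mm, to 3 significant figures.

16.5 mm

Tmean = (16.2 + 8.7)/2 = 12.45 °C
ET₀ = 0.0023 × 8.65 × (12.45 + 17.8) × √7.5 = 0.0023 × 8.65 × 30.25 × 2.7386 = 1.6482 mm/d
Over 10 days: 1.6482 × 10 = 16.482 mm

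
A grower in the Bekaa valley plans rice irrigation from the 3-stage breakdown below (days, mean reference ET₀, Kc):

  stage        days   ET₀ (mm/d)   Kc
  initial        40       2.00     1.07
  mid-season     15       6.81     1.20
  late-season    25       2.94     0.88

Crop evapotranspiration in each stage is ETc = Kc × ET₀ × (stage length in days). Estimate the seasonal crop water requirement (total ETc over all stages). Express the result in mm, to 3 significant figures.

273 mm

initial: 1.07 × 2.00 × 40 = 85.60 mm
mid-season: 1.20 × 6.81 × 15 = 122.58 mm
late-season: 0.88 × 2.94 × 25 = 64.68 mm
Seasonal total = 272.86 mm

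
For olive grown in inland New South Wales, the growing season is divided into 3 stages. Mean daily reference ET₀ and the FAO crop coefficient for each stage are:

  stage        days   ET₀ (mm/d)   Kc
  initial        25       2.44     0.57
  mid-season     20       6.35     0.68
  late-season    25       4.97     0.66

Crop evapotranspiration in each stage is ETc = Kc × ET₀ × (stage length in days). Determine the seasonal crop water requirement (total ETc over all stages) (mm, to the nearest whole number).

initial: 0.57 × 2.44 × 25 = 34.77 mm
mid-season: 0.68 × 6.35 × 20 = 86.36 mm
late-season: 0.66 × 4.97 × 25 = 82.01 mm
Seasonal total = 203.14 mm

203 mm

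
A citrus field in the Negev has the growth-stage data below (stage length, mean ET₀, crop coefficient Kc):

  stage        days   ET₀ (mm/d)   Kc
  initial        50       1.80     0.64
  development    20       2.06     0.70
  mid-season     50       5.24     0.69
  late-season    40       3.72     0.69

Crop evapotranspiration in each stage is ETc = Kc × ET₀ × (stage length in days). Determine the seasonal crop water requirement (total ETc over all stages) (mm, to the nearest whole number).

initial: 0.64 × 1.80 × 50 = 57.60 mm
development: 0.70 × 2.06 × 20 = 28.84 mm
mid-season: 0.69 × 5.24 × 50 = 180.78 mm
late-season: 0.69 × 3.72 × 40 = 102.67 mm
Seasonal total = 369.89 mm

370 mm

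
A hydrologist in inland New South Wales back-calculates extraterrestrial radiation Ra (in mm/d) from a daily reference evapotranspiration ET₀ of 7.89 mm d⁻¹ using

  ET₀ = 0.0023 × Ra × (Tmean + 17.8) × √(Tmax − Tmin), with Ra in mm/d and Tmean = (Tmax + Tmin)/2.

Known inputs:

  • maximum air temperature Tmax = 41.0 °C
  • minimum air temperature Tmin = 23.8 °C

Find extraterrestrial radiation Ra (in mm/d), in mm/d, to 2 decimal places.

16.48 mm/d

Tmean = 32.40 °C; √ΔT = 4.1473
Ra = ET₀ / [0.0023 × (Tmean+17.8) × √ΔT] = 7.89 / (0.0023 × 50.20 × 4.1473) = 16.477 mm/d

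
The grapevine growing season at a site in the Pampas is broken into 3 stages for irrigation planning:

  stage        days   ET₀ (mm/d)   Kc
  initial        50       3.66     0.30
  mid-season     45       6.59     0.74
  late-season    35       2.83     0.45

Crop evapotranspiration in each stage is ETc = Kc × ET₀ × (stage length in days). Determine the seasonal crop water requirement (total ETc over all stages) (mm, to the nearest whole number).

initial: 0.30 × 3.66 × 50 = 54.90 mm
mid-season: 0.74 × 6.59 × 45 = 219.45 mm
late-season: 0.45 × 2.83 × 35 = 44.57 mm
Seasonal total = 318.92 mm

319 mm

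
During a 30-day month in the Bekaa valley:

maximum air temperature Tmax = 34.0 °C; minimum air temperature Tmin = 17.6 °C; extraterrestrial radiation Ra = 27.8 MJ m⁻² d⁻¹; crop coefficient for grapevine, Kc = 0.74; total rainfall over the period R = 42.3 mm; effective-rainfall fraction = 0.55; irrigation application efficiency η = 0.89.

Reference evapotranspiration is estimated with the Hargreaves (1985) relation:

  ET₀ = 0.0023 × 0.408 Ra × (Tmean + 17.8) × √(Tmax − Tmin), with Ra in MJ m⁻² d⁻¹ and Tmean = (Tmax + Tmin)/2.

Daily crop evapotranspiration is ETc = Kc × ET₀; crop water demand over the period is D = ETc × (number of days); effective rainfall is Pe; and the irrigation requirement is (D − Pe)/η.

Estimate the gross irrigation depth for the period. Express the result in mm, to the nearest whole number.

Tmean = (34.0 + 17.6)/2 = 25.80 °C
0.408 Ra = 0.408 × 27.8 = 11.3424 mm/d equivalent
ET₀ = 0.0023 × 11.3424 × (25.80 + 17.8) × √16.4 = 0.0023 × 11.3424 × 43.60 × 4.0497 = 4.6062 mm/d
ETc = Kc × ET₀ = 0.74 × 4.6062 = 3.4086 mm/d
Crop demand D = ETc × 30 d = 3.4086 × 30 = 102.258 mm
Pe = 0.55 × 42.3 = 23.265 mm
D − Pe = 102.258 − 23.265 = 78.993 mm
Gross irrigation = 78.993 / 0.89 = 88.756 mm

89 mm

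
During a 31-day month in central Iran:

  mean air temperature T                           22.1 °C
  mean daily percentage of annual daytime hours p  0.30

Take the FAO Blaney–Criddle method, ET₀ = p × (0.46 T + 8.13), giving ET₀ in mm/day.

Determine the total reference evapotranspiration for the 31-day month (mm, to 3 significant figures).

170 mm

ET₀ = 0.30 × (0.46 × 22.1 + 8.13) = 0.30 × 18.296 = 5.4888 mm/d
Monthly total = 5.4888 × 31 = 170.153 mm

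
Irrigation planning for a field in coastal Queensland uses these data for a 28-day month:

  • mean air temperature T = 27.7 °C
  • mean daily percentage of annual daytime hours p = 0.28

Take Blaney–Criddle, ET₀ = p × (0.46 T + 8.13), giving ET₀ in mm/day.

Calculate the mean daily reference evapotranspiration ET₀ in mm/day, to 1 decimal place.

5.8 mm/day

ET₀ = 0.28 × (0.46 × 27.7 + 8.13) = 0.28 × 20.872 = 5.8442 mm/d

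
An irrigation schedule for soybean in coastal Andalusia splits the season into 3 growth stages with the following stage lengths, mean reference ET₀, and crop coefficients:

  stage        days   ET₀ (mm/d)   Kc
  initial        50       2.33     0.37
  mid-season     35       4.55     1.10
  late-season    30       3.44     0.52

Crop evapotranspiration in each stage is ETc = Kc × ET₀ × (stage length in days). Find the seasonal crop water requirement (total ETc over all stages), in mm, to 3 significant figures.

initial: 0.37 × 2.33 × 50 = 43.11 mm
mid-season: 1.10 × 4.55 × 35 = 175.18 mm
late-season: 0.52 × 3.44 × 30 = 53.66 mm
Seasonal total = 271.95 mm

272 mm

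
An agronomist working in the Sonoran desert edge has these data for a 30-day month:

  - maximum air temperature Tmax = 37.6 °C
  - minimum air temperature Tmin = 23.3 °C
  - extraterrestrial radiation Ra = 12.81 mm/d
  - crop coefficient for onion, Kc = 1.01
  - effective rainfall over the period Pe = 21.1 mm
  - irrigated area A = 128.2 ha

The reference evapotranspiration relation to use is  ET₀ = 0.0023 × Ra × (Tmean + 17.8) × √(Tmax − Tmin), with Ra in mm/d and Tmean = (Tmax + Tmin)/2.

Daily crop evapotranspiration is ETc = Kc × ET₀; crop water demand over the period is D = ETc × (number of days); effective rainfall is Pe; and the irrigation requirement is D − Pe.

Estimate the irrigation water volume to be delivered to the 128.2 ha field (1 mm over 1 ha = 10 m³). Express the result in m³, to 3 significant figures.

182000 m³

Tmean = (37.6 + 23.3)/2 = 30.45 °C
ET₀ = 0.0023 × 12.81 × (30.45 + 17.8) × √14.3 = 0.0023 × 12.81 × 48.25 × 3.7815 = 5.3757 mm/d
ETc = Kc × ET₀ = 1.01 × 5.3757 = 5.4295 mm/d
Crop demand D = ETc × 30 d = 5.4295 × 30 = 162.885 mm
D − Pe = 162.885 − 21.1 = 141.785 mm
Volume = 141.785 mm × 128.2 ha × 10 = 181768.4 m³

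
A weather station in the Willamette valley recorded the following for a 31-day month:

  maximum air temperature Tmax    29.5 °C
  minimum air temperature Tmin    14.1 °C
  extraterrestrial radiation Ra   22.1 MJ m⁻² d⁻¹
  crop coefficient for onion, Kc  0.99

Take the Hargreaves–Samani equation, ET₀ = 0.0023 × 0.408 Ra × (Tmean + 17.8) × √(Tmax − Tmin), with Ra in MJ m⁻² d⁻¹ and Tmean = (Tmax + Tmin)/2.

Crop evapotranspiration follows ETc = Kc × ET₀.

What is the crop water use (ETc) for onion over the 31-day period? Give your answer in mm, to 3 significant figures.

98.9 mm

Tmean = (29.5 + 14.1)/2 = 21.80 °C
0.408 Ra = 0.408 × 22.1 = 9.0168 mm/d equivalent
ET₀ = 0.0023 × 9.0168 × (21.80 + 17.8) × √15.4 = 0.0023 × 9.0168 × 39.60 × 3.9243 = 3.2228 mm/d
ETc = Kc × ET₀ = 0.99 × 3.2228 = 3.1906 mm/d
Over 31 days: 3.1906 × 31 = 98.909 mm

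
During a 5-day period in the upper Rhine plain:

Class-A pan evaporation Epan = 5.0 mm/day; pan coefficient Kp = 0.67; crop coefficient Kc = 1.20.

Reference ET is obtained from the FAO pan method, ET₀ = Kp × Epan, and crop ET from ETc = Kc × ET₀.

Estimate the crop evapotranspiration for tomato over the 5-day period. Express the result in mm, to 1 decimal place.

20.1 mm

ET₀ = 0.67 × 5.0 = 3.3500 mm/d
ETc = Kc × ET₀ = 1.20 × 3.3500 = 4.0200 mm/d
Over 5 days: 4.0200 × 5 = 20.100 mm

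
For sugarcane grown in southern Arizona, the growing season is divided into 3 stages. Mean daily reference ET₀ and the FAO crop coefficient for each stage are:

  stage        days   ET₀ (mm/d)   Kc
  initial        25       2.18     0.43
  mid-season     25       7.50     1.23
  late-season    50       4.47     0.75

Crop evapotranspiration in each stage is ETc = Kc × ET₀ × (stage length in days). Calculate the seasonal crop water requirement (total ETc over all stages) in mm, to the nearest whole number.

422 mm

initial: 0.43 × 2.18 × 25 = 23.44 mm
mid-season: 1.23 × 7.50 × 25 = 230.63 mm
late-season: 0.75 × 4.47 × 50 = 167.63 mm
Seasonal total = 421.70 mm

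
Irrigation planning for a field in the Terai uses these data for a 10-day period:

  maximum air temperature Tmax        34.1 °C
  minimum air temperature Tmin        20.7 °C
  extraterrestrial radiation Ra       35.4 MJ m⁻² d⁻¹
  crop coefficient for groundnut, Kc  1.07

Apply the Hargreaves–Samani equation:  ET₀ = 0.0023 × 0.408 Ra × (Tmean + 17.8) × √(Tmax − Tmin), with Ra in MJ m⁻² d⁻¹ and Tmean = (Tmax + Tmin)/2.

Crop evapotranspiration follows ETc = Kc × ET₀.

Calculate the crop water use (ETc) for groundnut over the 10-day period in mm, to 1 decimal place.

58.8 mm

Tmean = (34.1 + 20.7)/2 = 27.40 °C
0.408 Ra = 0.408 × 35.4 = 14.4432 mm/d equivalent
ET₀ = 0.0023 × 14.4432 × (27.40 + 17.8) × √13.4 = 0.0023 × 14.4432 × 45.20 × 3.6606 = 5.4964 mm/d
ETc = Kc × ET₀ = 1.07 × 5.4964 = 5.8811 mm/d
Over 10 days: 5.8811 × 10 = 58.811 mm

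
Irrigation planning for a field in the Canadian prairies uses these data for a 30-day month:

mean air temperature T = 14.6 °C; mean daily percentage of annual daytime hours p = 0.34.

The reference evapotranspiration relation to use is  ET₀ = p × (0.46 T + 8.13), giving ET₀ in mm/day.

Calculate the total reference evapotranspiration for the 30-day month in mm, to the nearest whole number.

ET₀ = 0.34 × (0.46 × 14.6 + 8.13) = 0.34 × 14.846 = 5.0476 mm/d
Monthly total = 5.0476 × 30 = 151.428 mm

151 mm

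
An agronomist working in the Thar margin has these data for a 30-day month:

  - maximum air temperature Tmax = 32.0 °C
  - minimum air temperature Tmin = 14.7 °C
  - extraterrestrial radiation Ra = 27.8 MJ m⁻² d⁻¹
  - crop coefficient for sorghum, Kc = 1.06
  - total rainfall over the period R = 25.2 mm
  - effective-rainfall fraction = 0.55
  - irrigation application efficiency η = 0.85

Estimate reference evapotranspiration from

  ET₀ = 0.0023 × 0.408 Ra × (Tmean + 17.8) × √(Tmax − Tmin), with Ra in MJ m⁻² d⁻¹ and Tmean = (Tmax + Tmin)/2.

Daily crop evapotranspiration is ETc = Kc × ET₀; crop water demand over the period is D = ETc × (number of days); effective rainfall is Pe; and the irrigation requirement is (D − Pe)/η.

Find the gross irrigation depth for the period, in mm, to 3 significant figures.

151 mm

Tmean = (32.0 + 14.7)/2 = 23.35 °C
0.408 Ra = 0.408 × 27.8 = 11.3424 mm/d equivalent
ET₀ = 0.0023 × 11.3424 × (23.35 + 17.8) × √17.3 = 0.0023 × 11.3424 × 41.15 × 4.1593 = 4.4650 mm/d
ETc = Kc × ET₀ = 1.06 × 4.4650 = 4.7329 mm/d
Crop demand D = ETc × 30 d = 4.7329 × 30 = 141.987 mm
Pe = 0.55 × 25.2 = 13.860 mm
D − Pe = 141.987 − 13.860 = 128.127 mm
Gross irrigation = 128.127 / 0.85 = 150.738 mm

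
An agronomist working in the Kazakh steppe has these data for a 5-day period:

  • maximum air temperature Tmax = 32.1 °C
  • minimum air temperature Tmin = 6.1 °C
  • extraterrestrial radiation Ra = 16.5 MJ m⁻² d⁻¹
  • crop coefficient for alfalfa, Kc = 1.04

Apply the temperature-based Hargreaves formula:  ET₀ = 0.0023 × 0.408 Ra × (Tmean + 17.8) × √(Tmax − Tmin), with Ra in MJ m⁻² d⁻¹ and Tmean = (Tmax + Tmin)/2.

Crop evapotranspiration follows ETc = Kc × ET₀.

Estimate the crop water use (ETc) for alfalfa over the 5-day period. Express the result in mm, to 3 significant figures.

Tmean = (32.1 + 6.1)/2 = 19.10 °C
0.408 Ra = 0.408 × 16.5 = 6.7320 mm/d equivalent
ET₀ = 0.0023 × 6.7320 × (19.10 + 17.8) × √26.0 = 0.0023 × 6.7320 × 36.90 × 5.0990 = 2.9133 mm/d
ETc = Kc × ET₀ = 1.04 × 2.9133 = 3.0298 mm/d
Over 5 days: 3.0298 × 5 = 15.149 mm

15.1 mm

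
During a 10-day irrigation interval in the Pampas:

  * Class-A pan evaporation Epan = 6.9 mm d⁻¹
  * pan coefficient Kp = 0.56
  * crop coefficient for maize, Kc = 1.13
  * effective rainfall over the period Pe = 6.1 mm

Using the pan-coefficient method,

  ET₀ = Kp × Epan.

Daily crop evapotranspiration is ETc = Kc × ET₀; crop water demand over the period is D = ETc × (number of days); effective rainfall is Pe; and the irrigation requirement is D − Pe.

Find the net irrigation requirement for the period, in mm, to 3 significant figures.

ET₀ = 0.56 × 6.9 = 3.8640 mm/d
ETc = Kc × ET₀ = 1.13 × 3.8640 = 4.3663 mm/d
Crop demand D = ETc × 10 d = 4.3663 × 10 = 43.663 mm
D − Pe = 43.663 − 6.1 = 37.563 mm

37.6 mm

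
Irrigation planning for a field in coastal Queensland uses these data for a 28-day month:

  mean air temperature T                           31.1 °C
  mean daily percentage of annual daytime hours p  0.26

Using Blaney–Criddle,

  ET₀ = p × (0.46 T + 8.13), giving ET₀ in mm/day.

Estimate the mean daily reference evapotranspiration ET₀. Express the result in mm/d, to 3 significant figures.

5.83 mm/d

ET₀ = 0.26 × (0.46 × 31.1 + 8.13) = 0.26 × 22.436 = 5.8334 mm/d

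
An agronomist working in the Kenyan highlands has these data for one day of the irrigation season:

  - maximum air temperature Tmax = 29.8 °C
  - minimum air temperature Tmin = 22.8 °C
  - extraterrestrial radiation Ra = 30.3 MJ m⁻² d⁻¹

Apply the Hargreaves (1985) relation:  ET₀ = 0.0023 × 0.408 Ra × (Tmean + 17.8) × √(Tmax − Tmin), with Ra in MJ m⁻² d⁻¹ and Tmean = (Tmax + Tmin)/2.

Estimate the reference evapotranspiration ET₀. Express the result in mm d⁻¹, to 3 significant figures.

Tmean = (29.8 + 22.8)/2 = 26.30 °C
0.408 Ra = 0.408 × 30.3 = 12.3624 mm/d equivalent
ET₀ = 0.0023 × 12.3624 × (26.30 + 17.8) × √7.0 = 0.0023 × 12.3624 × 44.10 × 2.6458 = 3.3176 mm/d

3.32 mm d⁻¹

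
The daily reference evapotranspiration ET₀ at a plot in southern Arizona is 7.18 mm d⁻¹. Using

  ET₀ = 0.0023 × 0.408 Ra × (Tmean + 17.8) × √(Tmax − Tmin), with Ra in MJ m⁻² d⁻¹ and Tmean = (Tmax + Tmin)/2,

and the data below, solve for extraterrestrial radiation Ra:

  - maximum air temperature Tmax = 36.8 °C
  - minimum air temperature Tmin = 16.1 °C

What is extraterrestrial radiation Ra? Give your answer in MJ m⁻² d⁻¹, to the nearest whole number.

Tmean = (36.8+16.1)/2 = 26.45 °C; ΔT = 20.7
Ra = ET₀ / [0.0023 × 0.408 × (Tmean+17.8) × √ΔT]
   = 7.18 / (0.0023 × 0.408 × 44.25 × 4.5497) = 38.005 MJ m⁻² d⁻¹

38 MJ m⁻² d⁻¹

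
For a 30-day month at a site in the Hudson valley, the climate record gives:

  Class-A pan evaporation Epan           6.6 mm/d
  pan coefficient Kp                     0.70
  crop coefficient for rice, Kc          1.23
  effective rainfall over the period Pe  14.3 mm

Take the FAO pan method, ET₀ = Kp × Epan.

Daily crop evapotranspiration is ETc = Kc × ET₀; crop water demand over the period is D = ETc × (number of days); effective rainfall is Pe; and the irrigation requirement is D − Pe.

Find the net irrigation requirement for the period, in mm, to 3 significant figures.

156 mm

ET₀ = 0.70 × 6.6 = 4.6200 mm/d
ETc = Kc × ET₀ = 1.23 × 4.6200 = 5.6826 mm/d
Crop demand D = ETc × 30 d = 5.6826 × 30 = 170.478 mm
D − Pe = 170.478 − 14.3 = 156.178 mm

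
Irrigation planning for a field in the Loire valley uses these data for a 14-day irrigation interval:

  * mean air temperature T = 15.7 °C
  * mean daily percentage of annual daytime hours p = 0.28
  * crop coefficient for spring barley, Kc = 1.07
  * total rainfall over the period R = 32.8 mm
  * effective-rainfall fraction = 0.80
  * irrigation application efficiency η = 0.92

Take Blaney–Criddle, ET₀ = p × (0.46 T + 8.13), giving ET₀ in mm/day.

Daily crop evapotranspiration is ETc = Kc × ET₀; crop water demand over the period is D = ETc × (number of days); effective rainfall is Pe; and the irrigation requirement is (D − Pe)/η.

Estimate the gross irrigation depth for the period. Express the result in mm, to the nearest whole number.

41 mm

ET₀ = 0.28 × (0.46 × 15.7 + 8.13) = 0.28 × 15.352 = 4.2986 mm/d
ETc = Kc × ET₀ = 1.07 × 4.2986 = 4.5995 mm/d
Crop demand D = ETc × 14 d = 4.5995 × 14 = 64.393 mm
Pe = 0.80 × 32.8 = 26.240 mm
D − Pe = 64.393 − 26.240 = 38.153 mm
Gross irrigation = 38.153 / 0.92 = 41.471 mm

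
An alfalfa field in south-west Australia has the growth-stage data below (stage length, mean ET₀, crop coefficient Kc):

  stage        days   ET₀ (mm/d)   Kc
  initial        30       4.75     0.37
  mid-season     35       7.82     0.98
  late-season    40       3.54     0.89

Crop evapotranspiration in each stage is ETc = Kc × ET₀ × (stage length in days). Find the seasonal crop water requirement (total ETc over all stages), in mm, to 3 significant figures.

initial: 0.37 × 4.75 × 30 = 52.73 mm
mid-season: 0.98 × 7.82 × 35 = 268.23 mm
late-season: 0.89 × 3.54 × 40 = 126.02 mm
Seasonal total = 446.98 mm

447 mm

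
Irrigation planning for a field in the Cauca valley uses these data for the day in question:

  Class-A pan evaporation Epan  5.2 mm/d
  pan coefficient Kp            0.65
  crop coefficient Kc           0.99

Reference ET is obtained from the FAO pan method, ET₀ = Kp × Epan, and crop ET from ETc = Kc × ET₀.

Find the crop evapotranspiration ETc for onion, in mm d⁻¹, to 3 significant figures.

ET₀ = 0.65 × 5.2 = 3.3800 mm/d
ETc = Kc × ET₀ = 0.99 × 3.3800 = 3.3462 mm/d

3.35 mm d⁻¹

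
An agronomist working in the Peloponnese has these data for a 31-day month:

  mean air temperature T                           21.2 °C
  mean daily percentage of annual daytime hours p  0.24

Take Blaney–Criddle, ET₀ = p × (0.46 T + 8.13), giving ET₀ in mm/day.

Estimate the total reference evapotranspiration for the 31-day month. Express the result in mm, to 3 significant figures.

133 mm

ET₀ = 0.24 × (0.46 × 21.2 + 8.13) = 0.24 × 17.882 = 4.2917 mm/d
Monthly total = 4.2917 × 31 = 133.043 mm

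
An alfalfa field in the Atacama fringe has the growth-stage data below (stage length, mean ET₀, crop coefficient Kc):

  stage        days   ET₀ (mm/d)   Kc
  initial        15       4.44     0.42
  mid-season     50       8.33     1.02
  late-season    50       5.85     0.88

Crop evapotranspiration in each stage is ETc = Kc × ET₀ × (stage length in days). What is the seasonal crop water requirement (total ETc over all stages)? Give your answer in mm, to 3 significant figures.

710 mm

initial: 0.42 × 4.44 × 15 = 27.97 mm
mid-season: 1.02 × 8.33 × 50 = 424.83 mm
late-season: 0.88 × 5.85 × 50 = 257.40 mm
Seasonal total = 710.20 mm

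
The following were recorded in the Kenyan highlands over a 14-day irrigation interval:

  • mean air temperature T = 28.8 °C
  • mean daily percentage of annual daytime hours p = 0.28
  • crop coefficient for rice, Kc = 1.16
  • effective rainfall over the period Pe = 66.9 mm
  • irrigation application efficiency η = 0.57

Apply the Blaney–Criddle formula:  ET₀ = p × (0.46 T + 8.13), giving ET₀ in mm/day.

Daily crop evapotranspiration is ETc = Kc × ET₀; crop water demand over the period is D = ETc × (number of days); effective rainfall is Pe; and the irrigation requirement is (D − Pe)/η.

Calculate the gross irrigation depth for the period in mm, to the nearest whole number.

ET₀ = 0.28 × (0.46 × 28.8 + 8.13) = 0.28 × 21.378 = 5.9858 mm/d
ETc = Kc × ET₀ = 1.16 × 5.9858 = 6.9435 mm/d
Crop demand D = ETc × 14 d = 6.9435 × 14 = 97.209 mm
D − Pe = 97.209 − 66.9 = 30.309 mm
Gross irrigation = 30.309 / 0.57 = 53.174 mm

53 mm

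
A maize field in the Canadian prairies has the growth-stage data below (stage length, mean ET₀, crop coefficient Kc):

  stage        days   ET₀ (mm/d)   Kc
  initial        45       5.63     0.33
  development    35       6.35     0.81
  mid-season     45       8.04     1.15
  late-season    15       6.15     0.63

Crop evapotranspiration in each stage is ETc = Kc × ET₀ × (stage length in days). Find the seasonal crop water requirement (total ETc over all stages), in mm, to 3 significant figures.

738 mm

initial: 0.33 × 5.63 × 45 = 83.61 mm
development: 0.81 × 6.35 × 35 = 180.02 mm
mid-season: 1.15 × 8.04 × 45 = 416.07 mm
late-season: 0.63 × 6.15 × 15 = 58.12 mm
Seasonal total = 737.82 mm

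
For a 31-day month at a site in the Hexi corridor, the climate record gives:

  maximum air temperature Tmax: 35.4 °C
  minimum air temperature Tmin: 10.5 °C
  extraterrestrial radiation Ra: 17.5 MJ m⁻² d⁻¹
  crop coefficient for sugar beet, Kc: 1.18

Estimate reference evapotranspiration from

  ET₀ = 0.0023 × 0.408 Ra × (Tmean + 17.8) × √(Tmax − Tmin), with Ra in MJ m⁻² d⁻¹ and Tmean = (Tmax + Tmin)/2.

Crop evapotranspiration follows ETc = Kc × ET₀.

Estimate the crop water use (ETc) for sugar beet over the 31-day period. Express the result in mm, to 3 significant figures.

122 mm

Tmean = (35.4 + 10.5)/2 = 22.95 °C
0.408 Ra = 0.408 × 17.5 = 7.1400 mm/d equivalent
ET₀ = 0.0023 × 7.1400 × (22.95 + 17.8) × √24.9 = 0.0023 × 7.1400 × 40.75 × 4.9900 = 3.3393 mm/d
ETc = Kc × ET₀ = 1.18 × 3.3393 = 3.9404 mm/d
Over 31 days: 3.9404 × 31 = 122.152 mm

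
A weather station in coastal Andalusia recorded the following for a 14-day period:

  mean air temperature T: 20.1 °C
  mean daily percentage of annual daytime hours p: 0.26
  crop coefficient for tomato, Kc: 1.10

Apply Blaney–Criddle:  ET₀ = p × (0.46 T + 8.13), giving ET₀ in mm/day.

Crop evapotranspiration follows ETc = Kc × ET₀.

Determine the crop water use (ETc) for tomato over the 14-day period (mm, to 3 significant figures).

69.6 mm

ET₀ = 0.26 × (0.46 × 20.1 + 8.13) = 0.26 × 17.376 = 4.5178 mm/d
ETc = Kc × ET₀ = 1.10 × 4.5178 = 4.9696 mm/d
Over 14 days: 4.9696 × 14 = 69.574 mm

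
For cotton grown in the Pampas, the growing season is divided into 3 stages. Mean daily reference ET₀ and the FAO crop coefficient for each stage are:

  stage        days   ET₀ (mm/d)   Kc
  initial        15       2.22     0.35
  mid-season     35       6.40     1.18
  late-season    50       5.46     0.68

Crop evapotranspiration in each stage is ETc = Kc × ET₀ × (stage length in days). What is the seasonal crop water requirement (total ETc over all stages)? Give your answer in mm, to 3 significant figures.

initial: 0.35 × 2.22 × 15 = 11.66 mm
mid-season: 1.18 × 6.40 × 35 = 264.32 mm
late-season: 0.68 × 5.46 × 50 = 185.64 mm
Seasonal total = 461.62 mm

462 mm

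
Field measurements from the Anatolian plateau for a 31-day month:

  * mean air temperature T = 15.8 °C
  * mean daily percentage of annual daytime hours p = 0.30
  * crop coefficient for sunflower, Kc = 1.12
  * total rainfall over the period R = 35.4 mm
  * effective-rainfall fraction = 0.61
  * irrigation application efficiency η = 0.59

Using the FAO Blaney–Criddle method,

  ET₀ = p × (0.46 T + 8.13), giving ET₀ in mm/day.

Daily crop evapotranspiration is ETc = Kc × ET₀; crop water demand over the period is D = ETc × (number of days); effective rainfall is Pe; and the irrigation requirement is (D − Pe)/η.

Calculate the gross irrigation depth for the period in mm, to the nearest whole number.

ET₀ = 0.30 × (0.46 × 15.8 + 8.13) = 0.30 × 15.398 = 4.6194 mm/d
ETc = Kc × ET₀ = 1.12 × 4.6194 = 5.1737 mm/d
Crop demand D = ETc × 31 d = 5.1737 × 31 = 160.385 mm
Pe = 0.61 × 35.4 = 21.594 mm
D − Pe = 160.385 − 21.594 = 138.791 mm
Gross irrigation = 138.791 / 0.59 = 235.239 mm

235 mm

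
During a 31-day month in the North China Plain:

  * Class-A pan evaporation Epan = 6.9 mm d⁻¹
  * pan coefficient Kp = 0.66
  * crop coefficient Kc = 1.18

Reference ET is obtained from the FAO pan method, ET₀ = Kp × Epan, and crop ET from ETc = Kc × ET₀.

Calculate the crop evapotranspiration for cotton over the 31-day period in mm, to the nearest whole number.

ET₀ = 0.66 × 6.9 = 4.5540 mm/d
ETc = Kc × ET₀ = 1.18 × 4.5540 = 5.3737 mm/d
Over 31 days: 5.3737 × 31 = 166.585 mm

167 mm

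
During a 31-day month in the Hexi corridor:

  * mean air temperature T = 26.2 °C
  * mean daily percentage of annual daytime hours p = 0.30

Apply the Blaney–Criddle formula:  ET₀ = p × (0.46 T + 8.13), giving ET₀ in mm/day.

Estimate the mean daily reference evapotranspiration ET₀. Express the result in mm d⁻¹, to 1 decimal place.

6.1 mm d⁻¹

ET₀ = 0.30 × (0.46 × 26.2 + 8.13) = 0.30 × 20.182 = 6.0546 mm/d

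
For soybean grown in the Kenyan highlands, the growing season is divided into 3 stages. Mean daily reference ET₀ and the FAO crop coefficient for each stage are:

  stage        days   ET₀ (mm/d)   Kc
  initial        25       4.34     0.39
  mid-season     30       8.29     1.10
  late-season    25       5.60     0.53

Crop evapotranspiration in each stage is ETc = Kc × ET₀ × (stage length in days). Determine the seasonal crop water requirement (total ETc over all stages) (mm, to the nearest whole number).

initial: 0.39 × 4.34 × 25 = 42.32 mm
mid-season: 1.10 × 8.29 × 30 = 273.57 mm
late-season: 0.53 × 5.60 × 25 = 74.20 mm
Seasonal total = 390.09 mm

390 mm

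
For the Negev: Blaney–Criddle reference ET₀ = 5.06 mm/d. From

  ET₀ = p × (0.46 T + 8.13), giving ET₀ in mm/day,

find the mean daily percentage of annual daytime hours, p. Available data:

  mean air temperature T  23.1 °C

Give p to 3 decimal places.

p = ET₀ / (0.46 T + 8.13) = 5.06 / (0.46 × 23.1 + 8.13) = 5.06 / 18.756 = 0.2698

0.270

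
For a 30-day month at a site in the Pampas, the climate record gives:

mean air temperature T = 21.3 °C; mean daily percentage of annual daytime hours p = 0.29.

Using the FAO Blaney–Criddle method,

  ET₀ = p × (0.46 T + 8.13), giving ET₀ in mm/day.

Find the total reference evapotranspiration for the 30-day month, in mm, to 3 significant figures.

156 mm

ET₀ = 0.29 × (0.46 × 21.3 + 8.13) = 0.29 × 17.928 = 5.1991 mm/d
Monthly total = 5.1991 × 30 = 155.973 mm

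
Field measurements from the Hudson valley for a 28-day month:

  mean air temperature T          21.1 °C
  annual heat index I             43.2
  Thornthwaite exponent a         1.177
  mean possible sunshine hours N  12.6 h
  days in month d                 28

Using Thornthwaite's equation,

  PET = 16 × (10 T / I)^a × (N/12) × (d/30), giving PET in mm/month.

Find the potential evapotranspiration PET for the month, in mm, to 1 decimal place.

10T/I = 10 × 21.1 / 43.2 = 4.8843
(10T/I)^a = 4.8843^1.177 = 6.4673
Uncorrected PET = 16 × 6.4673 = 103.477 mm
Correction = (N/12)(d/30) = (12.6/12)(28/30) = 0.9800
PET = 103.477 × 0.9800 = 101.407 mm/month

101.4 mm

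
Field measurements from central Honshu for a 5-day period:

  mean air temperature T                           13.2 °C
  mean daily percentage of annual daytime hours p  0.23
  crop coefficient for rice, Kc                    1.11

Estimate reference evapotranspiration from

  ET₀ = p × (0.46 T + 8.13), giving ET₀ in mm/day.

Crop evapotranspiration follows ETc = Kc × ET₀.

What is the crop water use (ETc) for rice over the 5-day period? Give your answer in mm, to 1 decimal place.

ET₀ = 0.23 × (0.46 × 13.2 + 8.13) = 0.23 × 14.202 = 3.2665 mm/d
ETc = Kc × ET₀ = 1.11 × 3.2665 = 3.6258 mm/d
Over 5 days: 3.6258 × 5 = 18.129 mm

18.1 mm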